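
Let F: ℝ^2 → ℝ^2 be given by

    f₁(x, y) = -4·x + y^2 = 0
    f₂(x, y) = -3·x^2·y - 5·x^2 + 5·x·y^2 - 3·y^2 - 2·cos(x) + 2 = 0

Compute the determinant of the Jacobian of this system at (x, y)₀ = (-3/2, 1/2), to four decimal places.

J = [[-4, 2·y], [-6·x·y - 10·x + 5·y^2 + 2·sin(x), -3·x^2 + 10·x·y - 6·y]].
At the point, J = [[-4.0000, 1.0000], [18.755010, -17.2500]].
det J = 50.2450.

50.2450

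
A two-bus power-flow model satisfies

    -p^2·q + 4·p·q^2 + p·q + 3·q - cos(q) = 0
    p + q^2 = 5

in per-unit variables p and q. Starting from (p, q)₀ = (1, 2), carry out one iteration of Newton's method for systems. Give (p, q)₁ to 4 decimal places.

(-1.4844, 2.6211)

At (1, 2): F = (22.416147, 0.0000).
Jacobian J = [[-2·p·q + 4·q^2 + q, -p^2 + 8·p·q + p + sin(q) + 3], [1, 2·q]].
At the point, J = [[14.0000, 19.909297], [1.0000, 4.0000]] (det J = 36.090703).
Solving J·Δ = −F gives Δ = (-2.4844, 0.6211).
Then the next iterate is (p, q)₁ = (-1.4844, 2.6211).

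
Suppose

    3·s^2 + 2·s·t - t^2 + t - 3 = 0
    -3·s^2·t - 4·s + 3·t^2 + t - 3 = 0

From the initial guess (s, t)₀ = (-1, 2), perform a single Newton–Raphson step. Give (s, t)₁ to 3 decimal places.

(-0.250, 0.500)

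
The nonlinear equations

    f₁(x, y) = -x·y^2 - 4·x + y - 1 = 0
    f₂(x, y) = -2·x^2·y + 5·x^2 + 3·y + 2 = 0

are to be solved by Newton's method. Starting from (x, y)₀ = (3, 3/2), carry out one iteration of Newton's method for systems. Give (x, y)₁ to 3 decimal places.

(0.524, 1.153)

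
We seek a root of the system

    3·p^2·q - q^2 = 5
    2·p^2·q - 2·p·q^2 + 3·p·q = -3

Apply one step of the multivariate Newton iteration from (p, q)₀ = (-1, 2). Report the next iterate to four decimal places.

(-1.1277, 0.5319)

At (-1, 2): F = (-3.0000, 9.0000).
Jacobian J = [[6·p·q, 3·p^2 - 2·q], [4·p·q - 2·q^2 + 3·q, 2·p^2 - 4·p·q + 3·p]].
At the point, J = [[-12.0000, -1.0000], [-10.0000, 7.0000]] (det J = -94.0000).
Solving J·Δ = −F gives Δ = (-0.1277, -1.4681).
Then the next iterate is (p, q)₁ = (-1.1277, 0.5319).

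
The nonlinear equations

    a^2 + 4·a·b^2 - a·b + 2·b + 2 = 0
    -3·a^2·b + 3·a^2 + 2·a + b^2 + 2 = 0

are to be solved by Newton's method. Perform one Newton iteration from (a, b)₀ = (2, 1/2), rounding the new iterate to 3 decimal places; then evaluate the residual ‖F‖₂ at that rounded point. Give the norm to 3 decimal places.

At (2, 1/2): F = (8.000, 12.250).
Jacobian J = [[2·a + 4·b^2 - b, 8·a·b - a + 2], [-6·a·b + 6·a + 2, -3·a^2 + 2·b]].
At the point, J = [[4.500, 8.000], [8.000, -11.000]] (det J = -113.500).
Solving J·Δ = −F gives Δ = (-1.639, -0.078).
Then the next iterate is (a, b)₁ = (0.361, 0.422).
Re-evaluating at (0.361, 0.422): F = (3.07913, 3.12606), so ‖F‖₂ = 4.388.

4.388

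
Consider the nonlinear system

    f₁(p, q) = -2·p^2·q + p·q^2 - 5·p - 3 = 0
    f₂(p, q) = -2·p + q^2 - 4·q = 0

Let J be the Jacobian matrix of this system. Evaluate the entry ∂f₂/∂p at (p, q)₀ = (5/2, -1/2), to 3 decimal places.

-2.000

∂f₂/∂p = -2.
At (5/2, -1/2) this is -2.000.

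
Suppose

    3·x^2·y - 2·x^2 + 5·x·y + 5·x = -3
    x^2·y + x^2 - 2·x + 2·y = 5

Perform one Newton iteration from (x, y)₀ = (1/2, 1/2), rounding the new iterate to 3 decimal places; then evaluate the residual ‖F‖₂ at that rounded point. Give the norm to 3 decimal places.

At (1/2, 1/2): F = (6.625, -4.625).
Jacobian J = [[6·x·y - 4·x + 5·y + 5, 3·x^2 + 5·x], [2·x·y + 2·x - 2, x^2 + 2]].
At the point, J = [[7.000, 3.250], [-0.500, 2.250]] (det J = 17.375).
Solving J·Δ = −F gives Δ = (-1.723, 1.673).
Then the next iterate is (x, y)₁ = (-1.223, 2.173).
Re-evaluating at (-1.223, 2.173): F = (-9.64370, 6.53795), so ‖F‖₂ = 11.651.

11.651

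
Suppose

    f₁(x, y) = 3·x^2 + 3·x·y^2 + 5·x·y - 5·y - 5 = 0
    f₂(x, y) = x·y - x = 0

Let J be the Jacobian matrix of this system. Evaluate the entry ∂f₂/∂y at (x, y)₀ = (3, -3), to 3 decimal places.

3.000

∂f₂/∂y = x.
At (3, -3) this is 3.000.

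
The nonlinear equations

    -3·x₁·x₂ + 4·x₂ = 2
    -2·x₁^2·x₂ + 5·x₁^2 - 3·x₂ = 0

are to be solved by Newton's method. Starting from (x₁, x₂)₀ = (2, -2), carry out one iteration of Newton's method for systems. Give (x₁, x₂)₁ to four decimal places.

(-8.3333, -32.0000)

At (2, -2): F = (2.0000, 42.0000).
Jacobian J = [[-3·x₂, -3·x₁ + 4], [-4·x₁·x₂ + 10·x₁, -2·x₁^2 - 3]].
At the point, J = [[6.0000, -2.0000], [36.0000, -11.0000]] (det J = 6.0000).
Solving J·Δ = −F gives Δ = (-10.3333, -30.0000).
Then the next iterate is (x₁, x₂)₁ = (-8.3333, -32.0000).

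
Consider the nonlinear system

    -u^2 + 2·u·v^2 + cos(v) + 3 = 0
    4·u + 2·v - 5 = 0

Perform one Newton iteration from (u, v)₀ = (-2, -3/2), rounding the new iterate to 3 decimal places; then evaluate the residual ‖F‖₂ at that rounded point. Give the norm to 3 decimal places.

At (-2, -3/2): F = (-9.92926, -16.000).
Jacobian J = [[-2·u + 2·v^2, 4·u·v - sin(v)], [4, 2]].
At the point, J = [[8.500, 12.99749], [4.000, 2.000]] (det J = -34.98998).
Solving J·Δ = −F gives Δ = (5.376, -2.752).
Then the next iterate is (u, v)₁ = (3.376, -4.252).
Re-evaluating at (3.376, -4.252): F = (113.23114, 0.000), so ‖F‖₂ = 113.231.

113.231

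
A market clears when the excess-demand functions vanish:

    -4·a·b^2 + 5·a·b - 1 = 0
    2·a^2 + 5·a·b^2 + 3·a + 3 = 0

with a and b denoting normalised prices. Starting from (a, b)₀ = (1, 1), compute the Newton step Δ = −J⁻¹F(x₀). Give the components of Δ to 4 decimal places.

At (1, 1): F = (0.0000, 13.0000).
Jacobian J = [[-4·b^2 + 5·b, -8·a·b + 5·a], [4·a + 5·b^2 + 3, 10·a·b]].
At the point, J = [[1.0000, -3.0000], [12.0000, 10.0000]] (det J = 46.0000).
Solving J·Δ = −F gives Δ = (-0.8478, -0.2826).

(-0.8478, -0.2826)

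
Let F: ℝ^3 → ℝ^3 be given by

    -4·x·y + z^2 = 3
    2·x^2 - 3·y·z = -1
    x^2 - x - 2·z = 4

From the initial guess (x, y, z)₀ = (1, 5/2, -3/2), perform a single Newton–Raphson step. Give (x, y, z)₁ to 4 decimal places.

(1.5985, -1.5333, -1.7007)

At (1, 5/2, -3/2): F = (-10.7500, 14.2500, -1.0000).
Jacobian J = [[-4·y, -4·x, 2·z], [4·x, -3·z, -3·y], [2·x - 1, 0, -2]].
At the point, J = [[-10.0000, -4.0000, -3.0000], [4.0000, 4.5000, -7.5000], [1.0000, 0.0000, -2.0000]] (det J = 101.5000).
Solving J·Δ = −F gives Δ = (0.5985, -4.0333, -0.2007).
Then the next iterate is (x, y, z)₁ = (1.5985, -1.5333, -1.7007).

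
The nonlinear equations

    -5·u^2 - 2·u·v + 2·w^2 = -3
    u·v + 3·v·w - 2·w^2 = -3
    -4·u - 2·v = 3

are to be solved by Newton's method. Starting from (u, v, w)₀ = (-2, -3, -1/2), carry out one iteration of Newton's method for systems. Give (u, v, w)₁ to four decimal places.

(-1.7203, 1.9407, -1.2331)

At (-2, -3, -1/2): F = (-28.5000, 13.0000, 11.0000).
Jacobian J = [[-10·u - 2·v, -2·u, 4·w], [v, u + 3·w, 3·v - 4·w], [-4, -2, 0]].
At the point, J = [[26.0000, 4.0000, -2.0000], [-3.0000, -3.5000, -7.0000], [-4.0000, -2.0000, 0.0000]] (det J = -236.0000).
Solving J·Δ = −F gives Δ = (0.2797, 4.9407, -0.7331).
Then the next iterate is (u, v, w)₁ = (-1.7203, 1.9407, -1.2331).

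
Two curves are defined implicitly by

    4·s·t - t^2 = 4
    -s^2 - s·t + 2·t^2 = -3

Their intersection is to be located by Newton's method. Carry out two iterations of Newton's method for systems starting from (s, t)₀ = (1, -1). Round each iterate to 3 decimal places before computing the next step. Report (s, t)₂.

(3.400, 1.790)

At (1, -1): F = (-9.000, 5.000).
Jacobian J = [[4·t, 4·s - 2·t], [-2·s - t, -s + 4·t]].
At the point, J = [[-4.000, 6.000], [-1.000, -5.000]] (det J = 26.000).
Solving J·Δ = −F gives Δ = (-0.577, 1.115).
Then the next iterate is (s, t)₁ = (0.423, 0.115).
Round to (0.423, 0.115) and repeat: F = (-3.81865, 2.79888), J = [[0.460, 1.462], [-0.961, 0.037]].
Δ = (2.977, 1.675), so (s, t)₂ = (3.400, 1.790).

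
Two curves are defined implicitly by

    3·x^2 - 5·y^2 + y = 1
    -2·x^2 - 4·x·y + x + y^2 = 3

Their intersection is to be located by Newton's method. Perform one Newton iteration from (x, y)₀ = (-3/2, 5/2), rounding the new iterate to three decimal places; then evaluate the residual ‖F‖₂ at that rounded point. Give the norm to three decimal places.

At (-3/2, 5/2): F = (-23.000, 12.250).
Jacobian J = [[6·x, -10·y + 1], [-4·x - 4·y + 1, -4·x + 2·y]].
At the point, J = [[-9.000, -24.000], [-3.000, 11.000]] (det J = -171.000).
Solving J·Δ = −F gives Δ = (0.240, -1.048).
Then the next iterate is (x, y)₁ = (-1.260, 1.452).
Re-evaluating at (-1.260, 1.452): F = (-5.32672, 1.99118), so ‖F‖₂ = 5.687.

5.687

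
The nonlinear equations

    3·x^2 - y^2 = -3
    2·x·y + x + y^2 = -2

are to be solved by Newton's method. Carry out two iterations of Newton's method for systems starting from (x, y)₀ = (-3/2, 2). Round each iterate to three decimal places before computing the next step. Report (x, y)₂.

At (-3/2, 2): F = (5.750, -1.500).
Jacobian J = [[6·x, -2·y], [2·y + 1, 2·x + 2·y]].
At the point, J = [[-9.000, -4.000], [5.000, 1.000]] (det J = 11.000).
Solving J·Δ = −F gives Δ = (0.023, 1.386).
Then the next iterate is (x, y)₁ = (-1.477, 3.386).
Round to (-1.477, 3.386) and repeat: F = (-1.92041, 1.98575), J = [[-8.862, -6.772], [7.772, 3.818]].
Δ = (-0.325, 0.142), so (x, y)₂ = (-1.802, 3.528).

(-1.802, 3.528)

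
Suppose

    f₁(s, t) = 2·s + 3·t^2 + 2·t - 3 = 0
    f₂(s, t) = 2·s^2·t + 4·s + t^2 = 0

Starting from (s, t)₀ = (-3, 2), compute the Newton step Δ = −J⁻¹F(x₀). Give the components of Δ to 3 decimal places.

At (-3, 2): F = (7.000, 28.000).
Jacobian J = [[2, 6·t + 2], [4·s·t + 4, 2·s^2 + 2·t]].
At the point, J = [[2.000, 14.000], [-20.000, 22.000]] (det J = 324.000).
Solving J·Δ = −F gives Δ = (0.735, -0.605).

(0.735, -0.605)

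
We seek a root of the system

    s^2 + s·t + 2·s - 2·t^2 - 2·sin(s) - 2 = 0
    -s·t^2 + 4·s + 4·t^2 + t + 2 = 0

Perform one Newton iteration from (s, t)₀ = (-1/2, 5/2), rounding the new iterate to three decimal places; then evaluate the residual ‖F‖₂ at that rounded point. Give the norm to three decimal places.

15.881

At (-1/2, 5/2): F = (-15.54115, 30.625).
Jacobian J = [[2·s + t - 2·cos(s) + 2, s - 4·t], [-t^2 + 4, -2·s·t + 8·t + 1]].
At the point, J = [[1.74483, -10.500], [-2.250, 23.500]] (det J = 17.37862).
Solving J·Δ = −F gives Δ = (2.512, -1.063).
Then the next iterate is (s, t)₁ = (2.012, 1.437).
Re-evaluating at (2.012, 1.437): F = (3.02497, 15.59016), so ‖F‖₂ = 15.881.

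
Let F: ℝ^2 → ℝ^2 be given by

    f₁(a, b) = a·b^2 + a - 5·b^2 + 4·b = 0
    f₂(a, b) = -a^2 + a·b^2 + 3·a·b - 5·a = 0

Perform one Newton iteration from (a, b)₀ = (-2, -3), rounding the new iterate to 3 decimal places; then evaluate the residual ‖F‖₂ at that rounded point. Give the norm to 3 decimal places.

At (-2, -3): F = (-77.000, 6.000).
Jacobian J = [[b^2 + 1, 2·a·b - 10·b + 4], [-2·a + b^2 + 3·b - 5, 2·a·b + 3·a]].
At the point, J = [[10.000, 46.000], [-1.000, 6.000]] (det J = 106.000).
Solving J·Δ = −F gives Δ = (6.962, 0.160).
Then the next iterate is (a, b)₁ = (4.962, -2.840).
Re-evaluating at (4.962, -2.840): F = (-6.70449, -51.68618), so ‖F‖₂ = 52.119.

52.119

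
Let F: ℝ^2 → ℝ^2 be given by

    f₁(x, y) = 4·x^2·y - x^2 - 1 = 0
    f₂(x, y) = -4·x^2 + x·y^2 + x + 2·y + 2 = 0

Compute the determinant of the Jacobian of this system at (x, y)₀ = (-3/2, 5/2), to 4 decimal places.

-24.7500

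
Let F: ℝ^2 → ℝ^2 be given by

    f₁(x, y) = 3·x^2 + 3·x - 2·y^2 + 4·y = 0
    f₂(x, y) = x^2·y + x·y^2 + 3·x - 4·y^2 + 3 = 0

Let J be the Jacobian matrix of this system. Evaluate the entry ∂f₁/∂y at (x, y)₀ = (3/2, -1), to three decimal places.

∂f₁/∂y = -4·y + 4.
At (3/2, -1) this is 8.000.

8.000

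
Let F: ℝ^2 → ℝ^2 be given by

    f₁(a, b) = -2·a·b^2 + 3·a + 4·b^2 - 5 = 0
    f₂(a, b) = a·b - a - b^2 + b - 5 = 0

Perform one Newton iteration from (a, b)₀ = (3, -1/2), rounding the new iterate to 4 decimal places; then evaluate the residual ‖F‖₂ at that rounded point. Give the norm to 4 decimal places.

5.1527

At (3, -1/2): F = (3.5000, -10.2500).
Jacobian J = [[-2·b^2 + 3, -4·a·b + 8·b], [b - 1, a - 2·b + 1]].
At the point, J = [[2.5000, 2.0000], [-1.5000, 5.0000]] (det J = 15.5000).
Solving J·Δ = −F gives Δ = (-2.4516, 1.3145).
Then the next iterate is (a, b)₁ = (0.5484, 0.8145).
Re-evaluating at (0.5484, 0.8145): F = (-1.428787, -4.950638), so ‖F‖₂ = 5.1527.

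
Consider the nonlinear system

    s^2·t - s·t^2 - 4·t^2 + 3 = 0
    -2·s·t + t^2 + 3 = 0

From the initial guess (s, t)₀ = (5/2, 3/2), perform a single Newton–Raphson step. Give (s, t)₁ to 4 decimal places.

(1.9963, 1.1306)

At (5/2, 3/2): F = (-2.2500, -2.2500).
Jacobian J = [[2·s·t - t^2, s^2 - 2·s·t - 8·t], [-2·t, -2·s + 2·t]].
At the point, J = [[5.2500, -13.2500], [-3.0000, -2.0000]] (det J = -50.2500).
Solving J·Δ = −F gives Δ = (-0.5037, -0.3694).
Then the next iterate is (s, t)₁ = (1.9963, 1.1306).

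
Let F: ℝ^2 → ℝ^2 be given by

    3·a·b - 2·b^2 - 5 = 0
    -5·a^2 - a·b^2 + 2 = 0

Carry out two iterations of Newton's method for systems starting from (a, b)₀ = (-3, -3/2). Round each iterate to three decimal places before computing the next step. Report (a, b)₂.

(-5.425, -10.527)

At (-3, -3/2): F = (4.000, -36.250).
Jacobian J = [[3·b, 3·a - 4·b], [-10·a - b^2, -2·a·b]].
At the point, J = [[-4.500, -3.000], [27.750, -9.000]] (det J = 123.750).
Solving J·Δ = −F gives Δ = (1.170, -0.421).
Then the next iterate is (a, b)₁ = (-1.830, -1.921).
Round to (-1.830, -1.921) and repeat: F = (-1.83419, -7.99136), J = [[-5.763, 2.194], [14.60976, -7.03086]].
Δ = (-3.595, -8.606), so (a, b)₂ = (-5.425, -10.527).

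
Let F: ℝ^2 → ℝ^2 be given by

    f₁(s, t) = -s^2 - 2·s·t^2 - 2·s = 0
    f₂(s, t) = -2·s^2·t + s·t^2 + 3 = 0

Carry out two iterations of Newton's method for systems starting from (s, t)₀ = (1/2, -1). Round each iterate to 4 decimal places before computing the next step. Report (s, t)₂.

At (1/2, -1): F = (-2.2500, 4.0000).
Jacobian J = [[-2·s - 2·t^2 - 2, -4·s·t], [-4·s·t + t^2, -2·s^2 + 2·s·t]].
At the point, J = [[-5.0000, 2.0000], [3.0000, -1.5000]] (det J = 1.5000).
Solving J·Δ = −F gives Δ = (3.0833, 8.8333).
Then the next iterate is (s, t)₁ = (3.5833, 7.8333).
Round to (3.5833, 7.8333) and repeat: F = (-459.753435, 21.713645), J = [[-131.887778, -112.276256], [-50.915667, 30.458050]].
Δ = (-1.1882, -2.6991), so (s, t)₂ = (2.3951, 5.1342).

(2.3951, 5.1342)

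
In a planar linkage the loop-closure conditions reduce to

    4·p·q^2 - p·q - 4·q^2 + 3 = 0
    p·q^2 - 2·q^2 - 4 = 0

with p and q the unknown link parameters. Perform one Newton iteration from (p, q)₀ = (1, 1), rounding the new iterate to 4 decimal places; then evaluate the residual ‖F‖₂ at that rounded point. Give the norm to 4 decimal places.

45.1293

At (1, 1): F = (2.0000, -5.0000).
Jacobian J = [[4·q^2 - q, 8·p·q - p - 8·q], [q^2, 2·p·q - 4·q]].
At the point, J = [[3.0000, -1.0000], [1.0000, -2.0000]] (det J = -5.0000).
Solving J·Δ = −F gives Δ = (-1.8000, -3.4000).
Then the next iterate is (p, q)₁ = (-0.8000, -2.4000).
Re-evaluating at (-0.8000, -2.4000): F = (-40.3920, -20.1280), so ‖F‖₂ = 45.1293.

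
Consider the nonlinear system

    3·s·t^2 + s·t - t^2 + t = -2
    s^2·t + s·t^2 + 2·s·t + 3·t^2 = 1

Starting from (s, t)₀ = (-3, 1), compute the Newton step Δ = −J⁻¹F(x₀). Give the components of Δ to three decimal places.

(0.259, -0.407)

At (-3, 1): F = (-10.000, 2.000).
Jacobian J = [[3·t^2 + t, 6·s·t + s - 2·t + 1], [2·s·t + t^2 + 2·t, s^2 + 2·s·t + 2·s + 6·t]].
At the point, J = [[4.000, -22.000], [-3.000, 3.000]] (det J = -54.000).
Solving J·Δ = −F gives Δ = (0.259, -0.407).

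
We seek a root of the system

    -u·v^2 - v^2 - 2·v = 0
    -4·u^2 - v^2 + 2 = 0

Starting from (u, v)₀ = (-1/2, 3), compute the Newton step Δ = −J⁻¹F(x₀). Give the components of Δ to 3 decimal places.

(-0.311, -1.541)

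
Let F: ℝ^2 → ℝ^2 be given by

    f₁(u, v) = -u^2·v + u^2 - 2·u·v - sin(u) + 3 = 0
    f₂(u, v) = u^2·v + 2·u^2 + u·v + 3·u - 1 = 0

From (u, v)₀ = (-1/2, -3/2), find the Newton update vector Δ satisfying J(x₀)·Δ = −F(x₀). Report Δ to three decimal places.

(0.866, -3.037)

At (-1/2, -3/2): F = (2.60443, -1.625).
Jacobian J = [[-2·u·v + 2·u - 2·v - cos(u), -u^2 - 2·u], [2·u·v + 4·u + v + 3, u^2 + u]].
At the point, J = [[-0.37758, 0.750], [1.000, -0.250]] (det J = -0.65560).
Solving J·Δ = −F gives Δ = (0.866, -3.037).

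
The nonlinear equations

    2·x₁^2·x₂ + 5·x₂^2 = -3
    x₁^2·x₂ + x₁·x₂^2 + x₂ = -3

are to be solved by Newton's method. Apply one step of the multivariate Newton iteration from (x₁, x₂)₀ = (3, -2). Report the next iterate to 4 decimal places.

At (3, -2): F = (-13.0000, -5.0000).
Jacobian J = [[4·x₁·x₂, 2·x₁^2 + 10·x₂], [2·x₁·x₂ + x₂^2, x₁^2 + 2·x₁·x₂ + 1]].
At the point, J = [[-24.0000, -2.0000], [-8.0000, -2.0000]] (det J = 32.0000).
Solving J·Δ = −F gives Δ = (-0.5000, -0.5000).
Then the next iterate is (x₁, x₂)₁ = (2.5000, -2.5000).

(2.5000, -2.5000)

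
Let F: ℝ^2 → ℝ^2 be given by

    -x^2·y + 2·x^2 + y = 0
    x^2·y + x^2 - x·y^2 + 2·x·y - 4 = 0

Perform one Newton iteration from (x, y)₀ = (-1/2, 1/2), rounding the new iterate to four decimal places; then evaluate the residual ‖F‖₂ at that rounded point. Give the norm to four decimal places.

158.4424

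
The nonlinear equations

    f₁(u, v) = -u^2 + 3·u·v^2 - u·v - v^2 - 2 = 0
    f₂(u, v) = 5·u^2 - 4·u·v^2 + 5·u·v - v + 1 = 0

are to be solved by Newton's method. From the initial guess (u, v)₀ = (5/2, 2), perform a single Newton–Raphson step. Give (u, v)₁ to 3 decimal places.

(1.275, 1.718)

At (5/2, 2): F = (12.750, 15.250).
Jacobian J = [[-2·u + 3·v^2 - v, 6·u·v - u - 2·v], [10·u - 4·v^2 + 5·v, -8·u·v + 5·u - 1]].
At the point, J = [[5.000, 23.500], [19.000, -28.500]] (det J = -589.000).
Solving J·Δ = −F gives Δ = (-1.225, -0.282).
Then the next iterate is (u, v)₁ = (1.275, 1.718).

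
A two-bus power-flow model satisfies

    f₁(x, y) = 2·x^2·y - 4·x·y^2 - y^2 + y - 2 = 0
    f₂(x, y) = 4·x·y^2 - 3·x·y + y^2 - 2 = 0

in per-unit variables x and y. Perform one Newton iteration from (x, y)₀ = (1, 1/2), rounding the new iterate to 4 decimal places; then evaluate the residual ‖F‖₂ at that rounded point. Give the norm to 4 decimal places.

399.7386

At (1, 1/2): F = (-1.7500, -2.2500).
Jacobian J = [[4·x·y - 4·y^2, 2·x^2 - 8·x·y - 2·y + 1], [4·y^2 - 3·y, 8·x·y - 3·x + 2·y]].
At the point, J = [[1.0000, -2.0000], [-0.5000, 2.0000]] (det J = 1.0000).
Solving J·Δ = −F gives Δ = (8.0000, 3.1250).
Then the next iterate is (x, y)₁ = (9.0000, 3.6250).
Re-evaluating at (9.0000, 3.6250): F = (102.671875, 386.328125), so ‖F‖₂ = 399.7386.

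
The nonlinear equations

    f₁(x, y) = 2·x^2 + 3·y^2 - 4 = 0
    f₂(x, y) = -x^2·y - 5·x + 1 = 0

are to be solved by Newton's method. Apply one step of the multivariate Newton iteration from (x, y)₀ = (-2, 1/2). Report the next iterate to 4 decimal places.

(-0.8780, 1.9085)

At (-2, 1/2): F = (4.7500, 9.0000).
Jacobian J = [[4·x, 6·y], [-2·x·y - 5, -x^2]].
At the point, J = [[-8.0000, 3.0000], [-3.0000, -4.0000]] (det J = 41.0000).
Solving J·Δ = −F gives Δ = (1.1220, 1.4085).
Then the next iterate is (x, y)₁ = (-0.8780, 1.9085).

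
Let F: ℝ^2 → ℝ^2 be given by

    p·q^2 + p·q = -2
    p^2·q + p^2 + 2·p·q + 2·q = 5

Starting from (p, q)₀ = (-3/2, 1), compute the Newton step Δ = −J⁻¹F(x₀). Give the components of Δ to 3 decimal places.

At (-3/2, 1): F = (-1.000, -1.500).
Jacobian J = [[q^2 + q, 2·p·q + p], [2·p·q + 2·p + 2·q, p^2 + 2·p + 2]].
At the point, J = [[2.000, -4.500], [-4.000, 1.250]] (det J = -15.500).
Solving J·Δ = −F gives Δ = (-0.516, -0.452).

(-0.516, -0.452)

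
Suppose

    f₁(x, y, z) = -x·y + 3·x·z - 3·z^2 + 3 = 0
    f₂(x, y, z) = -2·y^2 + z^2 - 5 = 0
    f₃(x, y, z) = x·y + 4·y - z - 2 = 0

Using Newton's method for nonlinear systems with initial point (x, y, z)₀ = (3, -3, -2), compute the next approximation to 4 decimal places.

At (3, -3, -2): F = (-18.0000, -19.0000, -21.0000).
Jacobian J = [[-y + 3·z, -x, 3·x - 6·z], [0, -4·y, 2·z], [y, x + 4, -1]].
At the point, J = [[-3.0000, -3.0000, 21.0000], [0.0000, 12.0000, -4.0000], [-3.0000, 7.0000, -1.0000]] (det J = 672.0000).
Solving J·Δ = −F gives Δ = (-3.0000, 1.8125, 0.6875).
Then the next iterate is (x, y, z)₁ = (0.0000, -1.1875, -1.3125).

(0.0000, -1.1875, -1.3125)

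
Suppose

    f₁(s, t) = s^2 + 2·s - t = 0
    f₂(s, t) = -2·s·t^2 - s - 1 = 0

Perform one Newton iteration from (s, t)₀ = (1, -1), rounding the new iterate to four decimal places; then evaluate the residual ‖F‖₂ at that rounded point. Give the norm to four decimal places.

At (1, -1): F = (4.0000, -4.0000).
Jacobian J = [[2·s + 2, -1], [-2·t^2 - 1, -4·s·t]].
At the point, J = [[4.0000, -1.0000], [-3.0000, 4.0000]] (det J = 13.0000).
Solving J·Δ = −F gives Δ = (-0.9231, 0.3077).
Then the next iterate is (s, t)₁ = (0.0769, -0.6923).
Re-evaluating at (0.0769, -0.6923): F = (0.852014, -1.150613), so ‖F‖₂ = 1.4317.

1.4317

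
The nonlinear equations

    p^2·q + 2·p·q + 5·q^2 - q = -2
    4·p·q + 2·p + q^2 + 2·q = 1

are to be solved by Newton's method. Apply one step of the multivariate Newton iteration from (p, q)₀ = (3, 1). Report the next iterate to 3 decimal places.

At (3, 1): F = (21.000, 20.000).
Jacobian J = [[2·p·q + 2·q, p^2 + 2·p + 10·q - 1], [4·q + 2, 4·p + 2·q + 2]].
At the point, J = [[8.000, 24.000], [6.000, 16.000]] (det J = -16.000).
Solving J·Δ = −F gives Δ = (-9.000, 2.125).
Then the next iterate is (p, q)₁ = (-6.000, 3.125).

(-6.000, 3.125)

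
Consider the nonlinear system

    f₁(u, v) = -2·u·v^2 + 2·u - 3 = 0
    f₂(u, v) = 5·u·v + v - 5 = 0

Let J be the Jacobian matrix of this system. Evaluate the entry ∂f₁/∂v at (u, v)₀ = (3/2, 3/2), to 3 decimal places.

-9.000

∂f₁/∂v = -4·u·v.
At (3/2, 3/2) this is -9.000.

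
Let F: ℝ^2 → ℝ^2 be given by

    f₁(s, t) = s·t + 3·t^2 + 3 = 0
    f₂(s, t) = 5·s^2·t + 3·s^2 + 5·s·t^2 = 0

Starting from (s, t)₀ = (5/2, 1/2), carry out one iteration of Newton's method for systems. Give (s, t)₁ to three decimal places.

(2.592, -0.417)

At (5/2, 1/2): F = (5.000, 37.500).
Jacobian J = [[t, s + 6·t], [10·s·t + 6·s + 5·t^2, 5·s^2 + 10·s·t]].
At the point, J = [[0.500, 5.500], [28.750, 43.750]] (det J = -136.250).
Solving J·Δ = −F gives Δ = (0.092, -0.917).
Then the next iterate is (s, t)₁ = (2.592, -0.417).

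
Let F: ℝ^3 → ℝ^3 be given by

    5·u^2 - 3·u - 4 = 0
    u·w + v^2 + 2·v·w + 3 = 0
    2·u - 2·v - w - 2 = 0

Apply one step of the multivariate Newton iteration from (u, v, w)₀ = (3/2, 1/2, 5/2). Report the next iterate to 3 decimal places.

At (3/2, 1/2, 5/2): F = (2.750, 9.500, -2.500).
Jacobian J = [[10·u - 3, 0, 0], [w, 2·v + 2·w, u + 2·v], [2, -2, -1]].
At the point, J = [[12.000, 0.000, 0.000], [2.500, 6.000, 2.500], [2.000, -2.000, -1.000]] (det J = -12.000).
Solving J·Δ = −F gives Δ = (-0.229, -1.531, 0.104).
Then the next iterate is (u, v, w)₁ = (1.271, -1.031, 2.604).

(1.271, -1.031, 2.604)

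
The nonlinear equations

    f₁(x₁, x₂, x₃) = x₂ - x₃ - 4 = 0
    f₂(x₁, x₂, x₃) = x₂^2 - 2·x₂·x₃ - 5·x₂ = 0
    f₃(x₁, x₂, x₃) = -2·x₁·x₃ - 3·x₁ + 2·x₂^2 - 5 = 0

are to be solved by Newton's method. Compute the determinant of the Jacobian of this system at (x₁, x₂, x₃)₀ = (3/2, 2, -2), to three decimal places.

J = [[0, 1, -1], [0, 2·x₂ - 2·x₃ - 5, -2·x₂], [-2·x₃ - 3, 4·x₂, -2·x₁]].
At the point, J = [[0.000, 1.000, -1.000], [0.000, 3.000, -4.000], [1.000, 8.000, -3.000]].
det J = -1.000.

-1.000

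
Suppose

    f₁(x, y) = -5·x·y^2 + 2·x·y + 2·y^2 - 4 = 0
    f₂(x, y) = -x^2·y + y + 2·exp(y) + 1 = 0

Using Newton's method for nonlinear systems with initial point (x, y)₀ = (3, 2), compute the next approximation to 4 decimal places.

(2.5330, 1.2059)

At (3, 2): F = (-44.0000, -0.221888).
Jacobian J = [[-5·y^2 + 2·y, -10·x·y + 2·x + 4·y], [-2·x·y, -x^2 + 2·exp(y) + 1]].
At the point, J = [[-16.0000, -46.0000], [-12.0000, 6.778112]] (det J = -660.449795).
Solving J·Δ = −F gives Δ = (-0.4670, -0.7941).
Then the next iterate is (x, y)₁ = (2.5330, 1.2059).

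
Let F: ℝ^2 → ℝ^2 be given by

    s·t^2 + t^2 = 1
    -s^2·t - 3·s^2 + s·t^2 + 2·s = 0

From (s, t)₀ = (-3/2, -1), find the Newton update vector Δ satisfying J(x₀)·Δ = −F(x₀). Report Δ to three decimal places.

(0.955, 0.545)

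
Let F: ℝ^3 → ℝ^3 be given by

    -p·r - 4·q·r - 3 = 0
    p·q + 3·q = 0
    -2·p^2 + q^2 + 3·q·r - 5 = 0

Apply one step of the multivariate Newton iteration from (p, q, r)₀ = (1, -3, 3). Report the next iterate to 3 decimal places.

(-0.807, -1.356, 1.574)

At (1, -3, 3): F = (30.000, -12.000, -25.000).
Jacobian J = [[-r, -4·r, -p - 4·q], [q, p + 3, 0], [-4·p, 2·q + 3·r, 3·q]].
At the point, J = [[-3.000, -12.000, 11.000], [-3.000, 4.000, 0.000], [-4.000, 3.000, -9.000]] (det J = 509.000).
Solving J·Δ = −F gives Δ = (-1.807, 1.644, -1.426).
Then the next iterate is (p, q, r)₁ = (-0.807, -1.356, 1.574).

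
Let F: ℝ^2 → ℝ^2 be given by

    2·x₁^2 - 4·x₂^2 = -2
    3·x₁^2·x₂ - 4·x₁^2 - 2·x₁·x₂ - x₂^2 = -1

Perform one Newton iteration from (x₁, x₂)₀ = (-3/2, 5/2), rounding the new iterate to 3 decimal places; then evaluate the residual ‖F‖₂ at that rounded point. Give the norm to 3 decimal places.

4.878

At (-3/2, 5/2): F = (-18.500, 10.125).
Jacobian J = [[4·x₁, -8·x₂], [6·x₁·x₂ - 8·x₁ - 2·x₂, 3·x₁^2 - 2·x₁ - 2·x₂]].
At the point, J = [[-6.000, -20.000], [-15.500, 4.750]] (det J = -338.500).
Solving J·Δ = −F gives Δ = (0.339, -1.027).
Then the next iterate is (x₁, x₂)₁ = (-1.161, 1.473).
Re-evaluating at (-1.161, 1.473): F = (-3.98307, 2.81536), so ‖F‖₂ = 4.878.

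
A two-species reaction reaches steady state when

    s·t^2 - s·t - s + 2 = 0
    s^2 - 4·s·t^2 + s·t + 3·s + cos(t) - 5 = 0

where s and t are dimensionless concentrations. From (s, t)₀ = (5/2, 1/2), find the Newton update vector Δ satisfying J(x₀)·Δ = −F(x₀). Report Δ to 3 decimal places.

At (5/2, 1/2): F = (-1.125, 8.37758).
Jacobian J = [[t^2 - t - 1, 2·s·t - s], [2·s - 4·t^2 + t + 3, -8·s·t + s - sin(t)]].
At the point, J = [[-1.250, 0.000], [7.500, -7.97943]] (det J = 9.97428).
Solving J·Δ = −F gives Δ = (-0.900, 0.204).

(-0.900, 0.204)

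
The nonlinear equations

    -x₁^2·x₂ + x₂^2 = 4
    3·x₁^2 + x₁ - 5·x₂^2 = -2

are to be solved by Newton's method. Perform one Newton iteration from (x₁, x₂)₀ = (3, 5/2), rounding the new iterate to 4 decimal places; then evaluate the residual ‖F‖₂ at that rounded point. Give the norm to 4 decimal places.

7.0673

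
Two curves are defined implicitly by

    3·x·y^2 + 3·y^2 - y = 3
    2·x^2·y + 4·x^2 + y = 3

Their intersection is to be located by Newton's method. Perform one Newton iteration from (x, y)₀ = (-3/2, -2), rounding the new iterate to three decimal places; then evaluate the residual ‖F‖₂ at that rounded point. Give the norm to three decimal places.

3.140

At (-3/2, -2): F = (-7.000, -5.000).
Jacobian J = [[3·y^2, 6·x·y + 6·y - 1], [4·x·y + 8·x, 2·x^2 + 1]].
At the point, J = [[12.000, 5.000], [0.000, 5.500]] (det J = 66.000).
Solving J·Δ = −F gives Δ = (0.205, 0.909).
Then the next iterate is (x, y)₁ = (-1.295, -1.091).
Re-evaluating at (-1.295, -1.091): F = (-2.96240, -1.04217), so ‖F‖₂ = 3.140.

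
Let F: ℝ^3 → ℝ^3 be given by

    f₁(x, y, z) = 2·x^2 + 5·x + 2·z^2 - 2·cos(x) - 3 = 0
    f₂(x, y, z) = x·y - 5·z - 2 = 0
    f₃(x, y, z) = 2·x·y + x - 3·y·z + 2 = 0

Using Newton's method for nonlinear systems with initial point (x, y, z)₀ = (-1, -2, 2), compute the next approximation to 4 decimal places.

At (-1, -2, 2): F = (0.919395, -10.0000, 17.0000).
Jacobian J = [[4·x + 2·sin(x) + 5, 0, 4·z], [y, x, -5], [2·y + 1, 2·x - 3·z, -3·y]].
At the point, J = [[-0.682942, 0.0000, 8.0000], [-2.0000, -1.0000, -5.0000], [-3.0000, -8.0000, 6.0000]] (det J = 135.415331).
Solving J·Δ = −F gives Δ = (-5.4182, 3.7237, -0.5775).
Then the next iterate is (x, y, z)₁ = (-6.4182, 1.7237, 1.4225).

(-6.4182, 1.7237, 1.4225)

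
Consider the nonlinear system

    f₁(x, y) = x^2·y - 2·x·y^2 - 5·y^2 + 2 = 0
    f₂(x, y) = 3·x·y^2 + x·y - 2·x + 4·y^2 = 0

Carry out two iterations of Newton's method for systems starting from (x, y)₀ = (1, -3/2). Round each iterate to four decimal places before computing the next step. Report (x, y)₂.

(0.6344, -0.6140)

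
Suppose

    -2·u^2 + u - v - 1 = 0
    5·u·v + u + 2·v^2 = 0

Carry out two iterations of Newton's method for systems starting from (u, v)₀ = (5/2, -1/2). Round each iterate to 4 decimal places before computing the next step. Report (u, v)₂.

At (5/2, -1/2): F = (-10.5000, -3.2500).
Jacobian J = [[-4·u + 1, -1], [5·v + 1, 5·u + 4·v]].
At the point, J = [[-9.0000, -1.0000], [-1.5000, 10.5000]] (det J = -96.0000).
Solving J·Δ = −F gives Δ = (-1.1823, 0.1406).
Then the next iterate is (u, v)₁ = (1.3177, -0.3594).
Round to (1.3177, -0.3594) and repeat: F = (-2.795567, -0.791870), J = [[-4.2708, -1.0000], [-0.7970, 5.1509]].
Δ = (-0.6664, 0.0506), so (u, v)₂ = (0.6513, -0.3088).

(0.6513, -0.3088)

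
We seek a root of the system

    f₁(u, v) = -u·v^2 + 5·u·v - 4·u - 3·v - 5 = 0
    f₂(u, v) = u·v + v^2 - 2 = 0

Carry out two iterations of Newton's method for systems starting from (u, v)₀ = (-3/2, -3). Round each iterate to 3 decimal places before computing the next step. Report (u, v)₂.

At (-3/2, -3): F = (46.000, 11.500).
Jacobian J = [[-v^2 + 5·v - 4, -2·u·v + 5·u - 3], [v, u + 2·v]].
At the point, J = [[-28.000, -19.500], [-3.000, -7.500]] (det J = 151.500).
Solving J·Δ = −F gives Δ = (0.797, 1.215).
Then the next iterate is (u, v)₁ = (-0.703, -1.785).
Round to (-0.703, -1.785) and repeat: F = (11.68119, 2.44108), J = [[-16.11122, -9.02471], [-1.785, -4.273]].
Δ = (0.529, 0.350), so (u, v)₂ = (-0.174, -1.435).

(-0.174, -1.435)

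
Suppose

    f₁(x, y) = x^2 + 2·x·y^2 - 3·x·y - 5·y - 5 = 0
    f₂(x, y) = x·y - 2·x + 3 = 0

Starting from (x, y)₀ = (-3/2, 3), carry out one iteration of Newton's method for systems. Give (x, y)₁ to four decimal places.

At (-3/2, 3): F = (-31.2500, 1.5000).
Jacobian J = [[2·x + 2·y^2 - 3·y, 4·x·y - 3·x - 5], [y - 2, x]].
At the point, J = [[6.0000, -18.5000], [1.0000, -1.5000]] (det J = 9.5000).
Solving J·Δ = −F gives Δ = (-7.8553, -4.2368).
Then the next iterate is (x, y)₁ = (-9.3553, -1.2368).

(-9.3553, -1.2368)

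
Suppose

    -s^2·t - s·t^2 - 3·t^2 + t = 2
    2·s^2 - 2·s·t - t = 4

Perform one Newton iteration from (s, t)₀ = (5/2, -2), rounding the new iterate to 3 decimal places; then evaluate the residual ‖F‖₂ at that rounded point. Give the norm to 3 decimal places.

At (5/2, -2): F = (-13.500, 20.500).
Jacobian J = [[-2·s·t - t^2, -s^2 - 2·s·t - 6·t + 1], [4·s - 2·t, -2·s - 1]].
At the point, J = [[6.000, 16.750], [14.000, -6.000]] (det J = -270.500).
Solving J·Δ = −F gives Δ = (-0.970, 1.153).
Then the next iterate is (s, t)₁ = (1.530, -0.847).
Re-evaluating at (1.530, -0.847): F = (-4.11412, 4.12062), so ‖F‖₂ = 5.823.

5.823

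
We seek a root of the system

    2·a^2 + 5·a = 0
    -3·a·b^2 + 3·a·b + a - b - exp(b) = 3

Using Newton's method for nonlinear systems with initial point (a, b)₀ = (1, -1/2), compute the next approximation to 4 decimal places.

(0.2222, 0.2703)

At (1, -1/2): F = (7.0000, -4.356531).
Jacobian J = [[4·a + 5, 0], [-3·b^2 + 3·b + 1, -6·a·b + 3·a - exp(b) - 1]].
At the point, J = [[9.0000, 0.0000], [-1.2500, 4.393469]] (det J = 39.541224).
Solving J·Δ = −F gives Δ = (-0.7778, 0.7703).
Then the next iterate is (a, b)₁ = (0.2222, 0.2703).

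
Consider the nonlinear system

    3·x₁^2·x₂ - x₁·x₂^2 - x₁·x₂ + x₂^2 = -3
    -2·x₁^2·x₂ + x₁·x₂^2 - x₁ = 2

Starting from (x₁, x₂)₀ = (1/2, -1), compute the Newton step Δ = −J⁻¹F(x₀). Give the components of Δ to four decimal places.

(1.0000, 0.3333)

At (1/2, -1): F = (3.2500, -1.5000).
Jacobian J = [[6·x₁·x₂ - x₂^2 - x₂, 3·x₁^2 - 2·x₁·x₂ - x₁ + 2·x₂], [-4·x₁·x₂ + x₂^2 - 1, -2·x₁^2 + 2·x₁·x₂]].
At the point, J = [[-3.0000, -0.7500], [2.0000, -1.5000]] (det J = 6.0000).
Solving J·Δ = −F gives Δ = (1.0000, 0.3333).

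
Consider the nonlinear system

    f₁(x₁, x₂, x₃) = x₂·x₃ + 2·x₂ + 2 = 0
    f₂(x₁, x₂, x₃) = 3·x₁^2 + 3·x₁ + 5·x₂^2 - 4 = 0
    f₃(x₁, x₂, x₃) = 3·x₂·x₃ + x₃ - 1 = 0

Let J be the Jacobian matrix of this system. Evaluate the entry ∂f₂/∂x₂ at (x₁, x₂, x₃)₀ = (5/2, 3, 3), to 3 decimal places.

30.000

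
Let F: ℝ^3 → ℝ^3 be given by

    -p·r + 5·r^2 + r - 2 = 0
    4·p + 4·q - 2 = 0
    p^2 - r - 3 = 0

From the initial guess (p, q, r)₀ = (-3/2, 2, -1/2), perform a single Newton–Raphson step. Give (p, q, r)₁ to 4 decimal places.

At (-3/2, 2, -1/2): F = (-2.0000, 0.0000, -0.2500).
Jacobian J = [[-r, 0, -p + 10·r + 1], [4, 4, 0], [2·p, 0, -1]].
At the point, J = [[0.5000, 0.0000, -2.5000], [4.0000, 4.0000, 0.0000], [-3.0000, 0.0000, -1.0000]] (det J = -32.0000).
Solving J·Δ = −F gives Δ = (0.1719, -0.1719, -0.7656).
Then the next iterate is (p, q, r)₁ = (-1.3281, 1.8281, -1.2656).

(-1.3281, 1.8281, -1.2656)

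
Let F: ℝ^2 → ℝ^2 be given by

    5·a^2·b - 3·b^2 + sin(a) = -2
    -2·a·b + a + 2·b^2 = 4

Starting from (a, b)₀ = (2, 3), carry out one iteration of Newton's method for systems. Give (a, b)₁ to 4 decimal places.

At (2, 3): F = (35.909297, 4.0000).
Jacobian J = [[10·a·b + cos(a), 5·a^2 - 6·b], [-2·b + 1, -2·a + 4·b]].
At the point, J = [[59.583853, 2.0000], [-5.0000, 8.0000]] (det J = 486.670825).
Solving J·Δ = −F gives Δ = (-0.5738, -0.8587).
Then the next iterate is (a, b)₁ = (1.4262, 2.1413).

(1.4262, 2.1413)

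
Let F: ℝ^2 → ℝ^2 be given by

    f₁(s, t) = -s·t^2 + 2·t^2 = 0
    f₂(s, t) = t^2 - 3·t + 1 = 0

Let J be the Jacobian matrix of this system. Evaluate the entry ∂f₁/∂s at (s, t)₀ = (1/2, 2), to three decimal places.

-4.000

∂f₁/∂s = -t^2.
At (1/2, 2) this is -4.000.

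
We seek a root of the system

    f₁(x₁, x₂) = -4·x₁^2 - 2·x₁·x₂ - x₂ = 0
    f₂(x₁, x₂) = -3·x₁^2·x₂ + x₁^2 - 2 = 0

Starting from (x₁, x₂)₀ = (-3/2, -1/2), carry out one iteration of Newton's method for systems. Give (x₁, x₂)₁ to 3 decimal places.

At (-3/2, -1/2): F = (-10.000, 3.625).
Jacobian J = [[-8·x₁ - 2·x₂, -2·x₁ - 1], [-6·x₁·x₂ + 2·x₁, -3·x₁^2]].
At the point, J = [[13.000, 2.000], [-7.500, -6.750]] (det J = -72.750).
Solving J·Δ = −F gives Δ = (0.828, -0.383).
Then the next iterate is (x₁, x₂)₁ = (-0.672, -0.883).

(-0.672, -0.883)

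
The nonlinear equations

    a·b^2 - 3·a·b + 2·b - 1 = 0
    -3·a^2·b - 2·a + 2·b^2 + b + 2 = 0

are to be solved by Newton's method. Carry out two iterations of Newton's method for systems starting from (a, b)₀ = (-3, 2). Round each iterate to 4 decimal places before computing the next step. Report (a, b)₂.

(-0.6202, 2.5274)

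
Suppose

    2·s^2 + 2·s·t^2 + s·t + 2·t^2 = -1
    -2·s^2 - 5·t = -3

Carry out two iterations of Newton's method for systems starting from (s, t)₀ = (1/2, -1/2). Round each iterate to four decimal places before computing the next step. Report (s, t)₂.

(-1.0836, 1.3558)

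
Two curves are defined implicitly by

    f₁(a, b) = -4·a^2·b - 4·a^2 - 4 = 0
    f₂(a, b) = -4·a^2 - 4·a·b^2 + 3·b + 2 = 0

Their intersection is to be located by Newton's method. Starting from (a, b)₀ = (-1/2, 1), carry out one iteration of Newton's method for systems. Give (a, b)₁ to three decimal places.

(0.143, 0.143)

At (-1/2, 1): F = (-6.000, 6.000).
Jacobian J = [[-8·a·b - 8·a, -4·a^2], [-8·a - 4·b^2, -8·a·b + 3]].
At the point, J = [[8.000, -1.000], [0.000, 7.000]] (det J = 56.000).
Solving J·Δ = −F gives Δ = (0.643, -0.857).
Then the next iterate is (a, b)₁ = (0.143, 0.143).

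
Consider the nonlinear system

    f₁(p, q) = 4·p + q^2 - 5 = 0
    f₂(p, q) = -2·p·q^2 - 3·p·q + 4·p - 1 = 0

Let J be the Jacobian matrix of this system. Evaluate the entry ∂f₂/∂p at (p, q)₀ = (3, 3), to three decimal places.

-23.000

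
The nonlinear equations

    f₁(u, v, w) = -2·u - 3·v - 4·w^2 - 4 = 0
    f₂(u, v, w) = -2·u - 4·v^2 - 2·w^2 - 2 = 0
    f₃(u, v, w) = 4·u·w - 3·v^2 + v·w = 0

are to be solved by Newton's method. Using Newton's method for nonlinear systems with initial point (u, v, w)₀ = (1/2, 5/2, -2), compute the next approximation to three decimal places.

(0.387, 1.330, -0.452)

At (1/2, 5/2, -2): F = (-28.500, -36.000, -27.750).
Jacobian J = [[-2, -3, -8·w], [-2, -8·v, -4·w], [4·w, -6·v + w, 4·u + v]].
At the point, J = [[-2.000, -3.000, 16.000], [-2.000, -20.000, 8.000], [-8.000, -17.000, 4.500]] (det J = -1943.000).
Solving J·Δ = −F gives Δ = (-0.113, -1.170, 1.548).
Then the next iterate is (u, v, w)₁ = (0.387, 1.330, -0.452).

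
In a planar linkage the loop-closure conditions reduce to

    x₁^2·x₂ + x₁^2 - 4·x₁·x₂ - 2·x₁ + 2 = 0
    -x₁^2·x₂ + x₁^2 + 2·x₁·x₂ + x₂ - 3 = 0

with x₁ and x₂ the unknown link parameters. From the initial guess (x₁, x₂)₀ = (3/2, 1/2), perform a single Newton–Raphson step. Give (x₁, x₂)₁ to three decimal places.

At (3/2, 1/2): F = (-0.625, 0.125).
Jacobian J = [[2·x₁·x₂ + 2·x₁ - 4·x₂ - 2, x₁^2 - 4·x₁], [-2·x₁·x₂ + 2·x₁ + 2·x₂, -x₁^2 + 2·x₁ + 1]].
At the point, J = [[0.500, -3.750], [2.500, 1.750]] (det J = 10.250).
Solving J·Δ = −F gives Δ = (0.061, -0.159).
Then the next iterate is (x₁, x₂)₁ = (1.561, 0.341).

(1.561, 0.341)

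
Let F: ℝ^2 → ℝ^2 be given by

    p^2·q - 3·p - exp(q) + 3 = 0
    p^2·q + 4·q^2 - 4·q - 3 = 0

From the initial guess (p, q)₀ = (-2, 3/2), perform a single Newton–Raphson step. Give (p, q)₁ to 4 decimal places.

At (-2, 3/2): F = (10.518311, 6.0000).
Jacobian J = [[2·p·q - 3, p^2 - exp(q)], [2·p·q, p^2 + 8·q - 4]].
At the point, J = [[-9.0000, -0.481689], [-6.0000, 12.0000]] (det J = -110.890134).
Solving J·Δ = −F gives Δ = (1.1643, 0.0822).
Then the next iterate is (p, q)₁ = (-0.8357, 1.5822).

(-0.8357, 1.5822)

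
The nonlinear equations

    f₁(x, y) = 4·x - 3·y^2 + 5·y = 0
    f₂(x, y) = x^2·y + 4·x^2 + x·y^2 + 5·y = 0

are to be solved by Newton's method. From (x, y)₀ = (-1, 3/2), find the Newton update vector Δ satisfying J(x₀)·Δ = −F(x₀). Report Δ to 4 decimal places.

(1.4457, 0.6332)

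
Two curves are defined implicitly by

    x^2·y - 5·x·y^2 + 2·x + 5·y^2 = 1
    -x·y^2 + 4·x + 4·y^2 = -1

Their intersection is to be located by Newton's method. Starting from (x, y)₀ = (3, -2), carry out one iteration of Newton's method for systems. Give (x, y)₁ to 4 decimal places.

At (3, -2): F = (-53.0000, 17.0000).
Jacobian J = [[2·x·y - 5·y^2 + 2, x^2 - 10·x·y + 10·y], [-y^2 + 4, -2·x·y + 8·y]].
At the point, J = [[-30.0000, 49.0000], [0.0000, -4.0000]] (det J = 120.0000).
Solving J·Δ = −F gives Δ = (5.1750, 4.2500).
Then the next iterate is (x, y)₁ = (8.1750, 2.2500).

(8.1750, 2.2500)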